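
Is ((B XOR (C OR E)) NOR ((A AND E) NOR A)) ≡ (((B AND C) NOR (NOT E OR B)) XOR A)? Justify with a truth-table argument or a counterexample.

No. Counterexample: with E=0, B=0, A=1, C=1, Expression 1 = 0 but Expression 2 = 1.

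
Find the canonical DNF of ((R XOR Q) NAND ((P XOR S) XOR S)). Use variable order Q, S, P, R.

(NOT Q AND NOT S AND NOT P AND NOT R) OR (NOT Q AND NOT S AND NOT P AND R) OR (NOT Q AND NOT S AND P AND NOT R) OR (NOT Q AND S AND NOT P AND NOT R) OR (NOT Q AND S AND NOT P AND R) OR (NOT Q AND S AND P AND NOT R) OR (Q AND NOT S AND NOT P AND NOT R) OR (Q AND NOT S AND NOT P AND R) OR (Q AND NOT S AND P AND R) OR (Q AND S AND NOT P AND NOT R) OR (Q AND S AND NOT P AND R) OR (Q AND S AND P AND R)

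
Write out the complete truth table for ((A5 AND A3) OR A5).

A3 | A5 | Output
----------------
0 | 0 | 0
0 | 1 | 1
1 | 0 | 0
1 | 1 | 1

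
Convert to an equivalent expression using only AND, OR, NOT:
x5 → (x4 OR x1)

NOT x5 OR (x4 OR x1)
(Implication elimination: A → B = NOT A OR B)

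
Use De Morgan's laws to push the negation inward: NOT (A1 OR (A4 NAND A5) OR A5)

NOT A1 AND NOT (A4 NAND A5) AND NOT A5
De Morgan's: NOT(OR of terms) = AND of negations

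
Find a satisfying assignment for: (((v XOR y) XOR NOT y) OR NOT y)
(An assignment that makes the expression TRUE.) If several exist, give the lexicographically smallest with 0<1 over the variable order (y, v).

y=0, v=0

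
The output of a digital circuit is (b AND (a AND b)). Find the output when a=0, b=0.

Substituting: (0 AND (0 AND 0))
= 0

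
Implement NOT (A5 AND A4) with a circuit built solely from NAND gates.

(((A5 NAND A4) NAND (A5 NAND A4)) NAND ((A5 NAND A4) NAND (A5 NAND A4)))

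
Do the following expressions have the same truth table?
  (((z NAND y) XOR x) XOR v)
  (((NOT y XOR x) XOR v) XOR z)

No. Counterexample: with x=0, y=0, v=0, z=1, Expression 1 = 1 but Expression 2 = 0.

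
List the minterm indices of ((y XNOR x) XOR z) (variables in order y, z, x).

Σm(0, 3, 5, 6) = (NOT y AND NOT z AND NOT x) OR (NOT y AND z AND x) OR (y AND NOT z AND x) OR (y AND z AND NOT x)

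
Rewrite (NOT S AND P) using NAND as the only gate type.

(((S NAND S) NAND P) NAND ((S NAND S) NAND P))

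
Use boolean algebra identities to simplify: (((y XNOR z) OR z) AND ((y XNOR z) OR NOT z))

By distribution ((E OR v) AND (E OR NOT v) = E):
= (y XNOR z)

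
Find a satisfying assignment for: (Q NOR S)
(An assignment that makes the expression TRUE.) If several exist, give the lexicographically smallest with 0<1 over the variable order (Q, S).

Q=0, S=0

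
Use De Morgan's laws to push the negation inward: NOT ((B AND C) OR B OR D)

NOT (B AND C) AND NOT B AND NOT D
De Morgan's: NOT(OR of terms) = AND of negations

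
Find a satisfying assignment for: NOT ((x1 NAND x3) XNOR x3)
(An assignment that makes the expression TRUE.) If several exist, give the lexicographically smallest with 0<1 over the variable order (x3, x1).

x3=0, x1=0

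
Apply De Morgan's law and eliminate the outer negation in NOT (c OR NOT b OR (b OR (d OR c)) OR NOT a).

NOT c AND b AND NOT (b OR (d OR c)) AND a
De Morgan's: NOT(OR of terms) = AND of negations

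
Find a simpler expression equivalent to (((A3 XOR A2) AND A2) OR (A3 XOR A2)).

By absorption (E OR (E AND v) = E):
= (A3 XOR A2)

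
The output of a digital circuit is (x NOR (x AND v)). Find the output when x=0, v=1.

Substituting: (0 NOR (0 AND 1))
= 1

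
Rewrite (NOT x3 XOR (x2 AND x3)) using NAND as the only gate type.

(((x3 NAND x3) NAND ((x3 NAND x3) NAND ((x2 NAND x3) NAND (x2 NAND x3)))) NAND (((x2 NAND x3) NAND (x2 NAND x3)) NAND ((x3 NAND x3) NAND ((x2 NAND x3) NAND (x2 NAND x3)))))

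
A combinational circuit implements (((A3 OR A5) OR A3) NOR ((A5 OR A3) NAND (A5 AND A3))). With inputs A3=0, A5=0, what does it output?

Substituting: (((0 OR 0) OR 0) NOR ((0 OR 0) NAND (0 AND 0)))
= 0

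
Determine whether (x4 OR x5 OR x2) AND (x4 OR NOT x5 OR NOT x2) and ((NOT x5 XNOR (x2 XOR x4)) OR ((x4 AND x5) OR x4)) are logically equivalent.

Yes, they are equivalent — the two output columns agree on all 8 assignments:
x4 | x5 | x2 | Expression 1 | Expression 2
------------------------------------------
0 | 0 | 0 | 0 | 0
0 | 0 | 1 | 1 | 1
0 | 1 | 0 | 1 | 1
0 | 1 | 1 | 0 | 0
1 | 0 | 0 | 1 | 1
1 | 0 | 1 | 1 | 1
1 | 1 | 0 | 1 | 1
1 | 1 | 1 | 1 | 1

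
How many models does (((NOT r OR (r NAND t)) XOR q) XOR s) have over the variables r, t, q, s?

Satisfying assignments: (0,0,0,0), (0,0,1,1), (0,1,0,0), (0,1,1,1), (1,0,0,0), (1,0,1,1), (1,1,0,1), (1,1,1,0)
Count: 8 out of 16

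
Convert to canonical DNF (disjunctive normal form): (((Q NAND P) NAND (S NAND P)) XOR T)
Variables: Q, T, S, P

(NOT Q AND NOT T AND S AND P) OR (NOT Q AND T AND NOT S AND NOT P) OR (NOT Q AND T AND NOT S AND P) OR (NOT Q AND T AND S AND NOT P) OR (Q AND NOT T AND NOT S AND P) OR (Q AND NOT T AND S AND P) OR (Q AND T AND NOT S AND NOT P) OR (Q AND T AND S AND NOT P)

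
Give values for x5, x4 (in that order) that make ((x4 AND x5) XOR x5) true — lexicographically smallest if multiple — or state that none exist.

x5=1, x4=0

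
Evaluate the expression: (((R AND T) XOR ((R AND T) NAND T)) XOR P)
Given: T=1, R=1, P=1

Substituting: (((1 AND 1) XOR ((1 AND 1) NAND 1)) XOR 1)
= 0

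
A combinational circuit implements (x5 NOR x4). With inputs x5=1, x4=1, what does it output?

Substituting: (1 NOR 1)
= 0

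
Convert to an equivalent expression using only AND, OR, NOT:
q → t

NOT q OR t
(Implication elimination: A → B = NOT A OR B)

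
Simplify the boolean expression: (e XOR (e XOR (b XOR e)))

By XOR self-cancellation ((E XOR v) XOR v = E):
= (b XOR e)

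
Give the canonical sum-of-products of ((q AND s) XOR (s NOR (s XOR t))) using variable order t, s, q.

Σm(0, 1, 3, 7) = (NOT t AND NOT s AND NOT q) OR (NOT t AND NOT s AND q) OR (NOT t AND s AND q) OR (t AND s AND q)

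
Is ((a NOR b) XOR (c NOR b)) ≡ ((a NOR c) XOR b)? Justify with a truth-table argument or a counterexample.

No. Counterexample: with a=0, b=0, c=0, Expression 1 = 0 but Expression 2 = 1.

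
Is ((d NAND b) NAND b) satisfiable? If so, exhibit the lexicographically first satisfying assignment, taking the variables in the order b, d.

b=0, d=0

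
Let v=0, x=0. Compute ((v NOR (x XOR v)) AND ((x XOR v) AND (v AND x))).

Substituting: ((0 NOR (0 XOR 0)) AND ((0 XOR 0) AND (0 AND 0)))
= 0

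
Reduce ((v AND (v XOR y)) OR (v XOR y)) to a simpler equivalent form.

By absorption (E OR (E AND v) = E):
= (v XOR y)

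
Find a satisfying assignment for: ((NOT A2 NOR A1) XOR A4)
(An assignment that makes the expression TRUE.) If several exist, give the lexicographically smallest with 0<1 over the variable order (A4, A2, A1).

A4=0, A2=1, A1=0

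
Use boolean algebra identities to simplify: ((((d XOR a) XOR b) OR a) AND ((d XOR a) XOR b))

By absorption (E AND (E OR v) = E):
= ((d XOR a) XOR b)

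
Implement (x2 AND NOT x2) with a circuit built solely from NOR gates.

((x2 NOR x2) NOR ((x2 NOR x2) NOR (x2 NOR x2)))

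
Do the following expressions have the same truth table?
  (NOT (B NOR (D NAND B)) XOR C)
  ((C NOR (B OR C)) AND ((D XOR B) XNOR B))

No. Counterexample: with C=0, B=0, D=1, Expression 1 = 1 but Expression 2 = 0.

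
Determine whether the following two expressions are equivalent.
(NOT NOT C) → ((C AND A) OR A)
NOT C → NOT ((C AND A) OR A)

No, Inverse is not equivalent to original (counterexample: C=0, A=1)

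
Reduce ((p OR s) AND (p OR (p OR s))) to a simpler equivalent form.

By absorption (E AND (E OR v) = E):
= (p OR s)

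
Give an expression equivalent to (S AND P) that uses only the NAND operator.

((S NAND P) NAND (S NAND P))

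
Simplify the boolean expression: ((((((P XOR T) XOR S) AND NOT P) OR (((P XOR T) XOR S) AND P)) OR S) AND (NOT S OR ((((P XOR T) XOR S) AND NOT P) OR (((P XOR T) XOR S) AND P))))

By distribution ((E OR v) AND (E OR NOT v) = E) then distribution ((E AND v) OR (E AND NOT v) = E):
= ((P XOR T) XOR S)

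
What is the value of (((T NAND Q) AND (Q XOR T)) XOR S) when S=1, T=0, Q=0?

Substituting: (((0 NAND 0) AND (0 XOR 0)) XOR 1)
= 1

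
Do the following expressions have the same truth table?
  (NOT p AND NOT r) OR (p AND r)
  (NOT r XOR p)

Yes, they are equivalent — the two output columns agree on all 4 assignments:
p | r | Expression 1 | Expression 2
-----------------------------------
0 | 0 | 1 | 1
0 | 1 | 0 | 0
1 | 0 | 0 | 0
1 | 1 | 1 | 1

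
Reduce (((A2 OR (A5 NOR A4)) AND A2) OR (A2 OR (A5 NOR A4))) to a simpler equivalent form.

By absorption (E OR (E AND v) = E):
= (A2 OR (A5 NOR A4))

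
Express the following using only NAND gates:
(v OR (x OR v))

((v NAND v) NAND (((x NAND x) NAND (v NAND v)) NAND ((x NAND x) NAND (v NAND v))))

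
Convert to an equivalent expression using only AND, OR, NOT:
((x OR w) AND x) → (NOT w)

NOT ((x OR w) AND x) OR (NOT w)
(Implication elimination: A → B = NOT A OR B)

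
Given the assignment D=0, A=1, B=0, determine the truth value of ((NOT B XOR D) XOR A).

Substituting: ((NOT 0 XOR 0) XOR 1)
= 0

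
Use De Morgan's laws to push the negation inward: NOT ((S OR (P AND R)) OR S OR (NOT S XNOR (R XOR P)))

NOT (S OR (P AND R)) AND NOT S AND NOT (NOT S XNOR (R XOR P))
De Morgan's: NOT(OR of terms) = AND of negations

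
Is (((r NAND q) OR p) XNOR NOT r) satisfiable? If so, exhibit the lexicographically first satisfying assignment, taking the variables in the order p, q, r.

p=0, q=0, r=0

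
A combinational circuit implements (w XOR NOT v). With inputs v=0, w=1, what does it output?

Substituting: (1 XOR NOT 0)
= 0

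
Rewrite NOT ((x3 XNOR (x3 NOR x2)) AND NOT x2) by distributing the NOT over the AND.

NOT (x3 XNOR (x3 NOR x2)) OR x2
De Morgan's: NOT(AND of terms) = OR of negations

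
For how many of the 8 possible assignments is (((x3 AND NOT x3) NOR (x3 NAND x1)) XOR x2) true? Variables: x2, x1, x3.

Satisfying assignments: (0,1,1), (1,0,0), (1,0,1), (1,1,0)
Count: 4 out of 8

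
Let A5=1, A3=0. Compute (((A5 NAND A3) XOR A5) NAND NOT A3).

Substituting: (((1 NAND 0) XOR 1) NAND NOT 0)
= 1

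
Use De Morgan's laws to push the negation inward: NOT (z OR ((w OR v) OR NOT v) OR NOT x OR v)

NOT z AND NOT ((w OR v) OR NOT v) AND x AND NOT v
De Morgan's: NOT(OR of terms) = AND of negations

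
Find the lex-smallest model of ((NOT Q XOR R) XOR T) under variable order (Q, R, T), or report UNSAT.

Q=0, R=0, T=0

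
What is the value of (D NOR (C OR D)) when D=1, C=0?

Substituting: (1 NOR (0 OR 1))
= 0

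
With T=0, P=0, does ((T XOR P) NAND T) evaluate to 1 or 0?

Substituting: ((0 XOR 0) NAND 0)
= 1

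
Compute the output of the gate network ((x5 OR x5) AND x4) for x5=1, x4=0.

Substituting: ((1 OR 1) AND 0)
= 0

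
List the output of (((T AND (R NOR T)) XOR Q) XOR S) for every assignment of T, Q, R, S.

T | Q | R | S | Output
----------------------
0 | 0 | 0 | 0 | 0
0 | 0 | 0 | 1 | 1
0 | 0 | 1 | 0 | 0
0 | 0 | 1 | 1 | 1
0 | 1 | 0 | 0 | 1
0 | 1 | 0 | 1 | 0
0 | 1 | 1 | 0 | 1
0 | 1 | 1 | 1 | 0
1 | 0 | 0 | 0 | 0
1 | 0 | 0 | 1 | 1
1 | 0 | 1 | 0 | 0
1 | 0 | 1 | 1 | 1
1 | 1 | 0 | 0 | 1
1 | 1 | 0 | 1 | 0
1 | 1 | 1 | 0 | 1
1 | 1 | 1 | 1 | 0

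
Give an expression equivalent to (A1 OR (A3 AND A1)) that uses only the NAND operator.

((A1 NAND A1) NAND (((A3 NAND A1) NAND (A3 NAND A1)) NAND ((A3 NAND A1) NAND (A3 NAND A1))))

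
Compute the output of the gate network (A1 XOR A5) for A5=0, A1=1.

Substituting: (1 XOR 0)
= 1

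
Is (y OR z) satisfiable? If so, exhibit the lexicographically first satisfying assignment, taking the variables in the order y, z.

y=0, z=1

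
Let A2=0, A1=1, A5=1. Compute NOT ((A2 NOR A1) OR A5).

Substituting: NOT ((0 NOR 1) OR 1)
= 0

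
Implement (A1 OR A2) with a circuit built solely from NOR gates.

((A1 NOR A2) NOR (A1 NOR A2))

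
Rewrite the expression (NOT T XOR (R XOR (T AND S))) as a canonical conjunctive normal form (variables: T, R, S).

(T OR NOT R OR S) AND (T OR NOT R OR NOT S) AND (NOT T OR R OR S) AND (NOT T OR NOT R OR NOT S)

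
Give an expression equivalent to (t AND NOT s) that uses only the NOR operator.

((t NOR t) NOR ((s NOR s) NOR (s NOR s)))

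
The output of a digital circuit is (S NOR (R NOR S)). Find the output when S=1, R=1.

Substituting: (1 NOR (1 NOR 1))
= 0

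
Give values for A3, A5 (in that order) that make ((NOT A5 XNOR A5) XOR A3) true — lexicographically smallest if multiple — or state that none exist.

A3=1, A5=0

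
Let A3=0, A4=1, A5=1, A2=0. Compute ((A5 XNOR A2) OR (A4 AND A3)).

Substituting: ((1 XNOR 0) OR (1 AND 0))
= 0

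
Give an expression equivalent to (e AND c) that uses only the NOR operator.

((e NOR e) NOR (c NOR c))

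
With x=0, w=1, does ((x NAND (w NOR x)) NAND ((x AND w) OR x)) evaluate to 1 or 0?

Substituting: ((0 NAND (1 NOR 0)) NAND ((0 AND 1) OR 0))
= 1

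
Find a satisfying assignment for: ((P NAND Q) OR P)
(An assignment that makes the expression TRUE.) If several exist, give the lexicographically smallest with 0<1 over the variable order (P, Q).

P=0, Q=0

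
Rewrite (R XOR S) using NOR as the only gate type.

((((R NOR S) NOR (R NOR S)) NOR ((R NOR S) NOR (R NOR S))) NOR ((((R NOR R) NOR (S NOR S)) NOR ((R NOR R) NOR (S NOR S))) NOR (((R NOR R) NOR (S NOR S)) NOR ((R NOR R) NOR (S NOR S)))))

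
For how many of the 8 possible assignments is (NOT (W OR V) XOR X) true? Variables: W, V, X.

Satisfying assignments: (0,0,0), (0,1,1), (1,0,1), (1,1,1)
Count: 4 out of 8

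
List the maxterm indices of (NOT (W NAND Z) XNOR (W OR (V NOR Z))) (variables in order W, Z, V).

ΠM(0, 4, 5) = (W OR Z OR V) AND (NOT W OR Z OR V) AND (NOT W OR Z OR NOT V)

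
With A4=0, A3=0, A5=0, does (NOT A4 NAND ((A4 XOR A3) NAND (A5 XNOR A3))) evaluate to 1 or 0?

Substituting: (NOT 0 NAND ((0 XOR 0) NAND (0 XNOR 0)))
= 0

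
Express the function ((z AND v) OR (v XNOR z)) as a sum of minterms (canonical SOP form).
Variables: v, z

Σm(0, 3) = (NOT v AND NOT z) OR (v AND z)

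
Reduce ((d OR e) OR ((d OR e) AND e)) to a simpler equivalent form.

By absorption (E OR (E AND v) = E):
= (d OR e)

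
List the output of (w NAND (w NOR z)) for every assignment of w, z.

w | z | Output
--------------
0 | 0 | 1
0 | 1 | 1
1 | 0 | 1
1 | 1 | 1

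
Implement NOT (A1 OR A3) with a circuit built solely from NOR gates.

(((A1 NOR A3) NOR (A1 NOR A3)) NOR ((A1 NOR A3) NOR (A1 NOR A3)))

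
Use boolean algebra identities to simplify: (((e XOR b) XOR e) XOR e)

By XOR self-cancellation ((E XOR v) XOR v = E):
= (e XOR b)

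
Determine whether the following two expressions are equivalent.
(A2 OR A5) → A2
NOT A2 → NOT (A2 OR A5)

Yes, Contrapositive is always equivalent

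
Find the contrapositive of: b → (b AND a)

Contrapositive: NOT (b AND a) → NOT b
Note: A statement and its contrapositive are logically equivalent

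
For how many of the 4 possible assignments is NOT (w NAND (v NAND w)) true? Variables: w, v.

Satisfying assignments: (1,0)
Count: 1 out of 4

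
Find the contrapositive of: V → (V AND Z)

Contrapositive: NOT (V AND Z) → NOT V
Note: A statement and its contrapositive are logically equivalent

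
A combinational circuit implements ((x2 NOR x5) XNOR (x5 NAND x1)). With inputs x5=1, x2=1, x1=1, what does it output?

Substituting: ((1 NOR 1) XNOR (1 NAND 1))
= 1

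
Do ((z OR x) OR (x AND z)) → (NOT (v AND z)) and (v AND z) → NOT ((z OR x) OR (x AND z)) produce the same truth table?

Yes, Contrapositive is always equivalent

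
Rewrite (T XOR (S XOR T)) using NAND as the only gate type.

((T NAND (T NAND ((S NAND (S NAND T)) NAND (T NAND (S NAND T))))) NAND (((S NAND (S NAND T)) NAND (T NAND (S NAND T))) NAND (T NAND ((S NAND (S NAND T)) NAND (T NAND (S NAND T))))))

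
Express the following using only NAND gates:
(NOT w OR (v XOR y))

(((w NAND w) NAND (w NAND w)) NAND (((v NAND (v NAND y)) NAND (y NAND (v NAND y))) NAND ((v NAND (v NAND y)) NAND (y NAND (v NAND y)))))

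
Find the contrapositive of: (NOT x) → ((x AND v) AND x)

Contrapositive: NOT ((x AND v) AND x) → x
Note: A statement and its contrapositive are logically equivalent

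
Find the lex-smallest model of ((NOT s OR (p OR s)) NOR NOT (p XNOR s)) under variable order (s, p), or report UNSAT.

UNSATISFIABLE - no assignment makes this expression true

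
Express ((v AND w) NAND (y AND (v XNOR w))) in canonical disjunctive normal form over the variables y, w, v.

(NOT y AND NOT w AND NOT v) OR (NOT y AND NOT w AND v) OR (NOT y AND w AND NOT v) OR (NOT y AND w AND v) OR (y AND NOT w AND NOT v) OR (y AND NOT w AND v) OR (y AND w AND NOT v)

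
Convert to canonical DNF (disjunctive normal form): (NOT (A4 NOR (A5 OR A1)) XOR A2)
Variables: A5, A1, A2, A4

(NOT A5 AND NOT A1 AND NOT A2 AND A4) OR (NOT A5 AND NOT A1 AND A2 AND NOT A4) OR (NOT A5 AND A1 AND NOT A2 AND NOT A4) OR (NOT A5 AND A1 AND NOT A2 AND A4) OR (A5 AND NOT A1 AND NOT A2 AND NOT A4) OR (A5 AND NOT A1 AND NOT A2 AND A4) OR (A5 AND A1 AND NOT A2 AND NOT A4) OR (A5 AND A1 AND NOT A2 AND A4)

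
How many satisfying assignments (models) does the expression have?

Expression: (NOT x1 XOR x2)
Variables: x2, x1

Satisfying assignments: (0,0), (1,1)
Count: 2 out of 4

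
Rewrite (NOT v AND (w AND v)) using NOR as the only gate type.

(((v NOR v) NOR (v NOR v)) NOR (((w NOR w) NOR (v NOR v)) NOR ((w NOR w) NOR (v NOR v))))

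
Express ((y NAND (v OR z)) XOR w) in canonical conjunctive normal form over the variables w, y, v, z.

(w OR NOT y OR v OR NOT z) AND (w OR NOT y OR NOT v OR z) AND (w OR NOT y OR NOT v OR NOT z) AND (NOT w OR y OR v OR z) AND (NOT w OR y OR v OR NOT z) AND (NOT w OR y OR NOT v OR z) AND (NOT w OR y OR NOT v OR NOT z) AND (NOT w OR NOT y OR v OR z)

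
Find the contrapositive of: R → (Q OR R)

Contrapositive: NOT (Q OR R) → NOT R
Note: A statement and its contrapositive are logically equivalent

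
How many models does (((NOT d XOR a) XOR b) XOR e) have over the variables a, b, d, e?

Satisfying assignments: (0,0,0,0), (0,0,1,1), (0,1,0,1), (0,1,1,0), (1,0,0,1), (1,0,1,0), (1,1,0,0), (1,1,1,1)
Count: 8 out of 16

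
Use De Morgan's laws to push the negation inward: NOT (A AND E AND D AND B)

NOT A OR NOT E OR NOT D OR NOT B
De Morgan's: NOT(AND of terms) = OR of negations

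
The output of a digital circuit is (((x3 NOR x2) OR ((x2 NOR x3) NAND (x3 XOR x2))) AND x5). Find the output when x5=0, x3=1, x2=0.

Substituting: (((1 NOR 0) OR ((0 NOR 1) NAND (1 XOR 0))) AND 0)
= 0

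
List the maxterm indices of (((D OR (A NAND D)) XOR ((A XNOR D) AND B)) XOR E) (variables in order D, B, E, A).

ΠM(2, 3, 4, 7, 10, 11, 13, 14) = (D OR B OR NOT E OR A) AND (D OR B OR NOT E OR NOT A) AND (D OR NOT B OR E OR A) AND (D OR NOT B OR NOT E OR NOT A) AND (NOT D OR B OR NOT E OR A) AND (NOT D OR B OR NOT E OR NOT A) AND (NOT D OR NOT B OR E OR NOT A) AND (NOT D OR NOT B OR NOT E OR A)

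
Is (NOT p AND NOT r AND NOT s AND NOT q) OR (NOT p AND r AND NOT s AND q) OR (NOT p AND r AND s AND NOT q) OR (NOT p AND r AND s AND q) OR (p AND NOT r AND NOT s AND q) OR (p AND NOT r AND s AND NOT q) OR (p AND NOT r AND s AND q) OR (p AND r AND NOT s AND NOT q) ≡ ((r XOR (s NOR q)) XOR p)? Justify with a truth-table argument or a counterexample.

Yes, they are equivalent — the two output columns agree on all 16 assignments:
p | r | s | q | Expression 1 | Expression 2
-------------------------------------------
0 | 0 | 0 | 0 | 1 | 1
0 | 0 | 0 | 1 | 0 | 0
0 | 0 | 1 | 0 | 0 | 0
0 | 0 | 1 | 1 | 0 | 0
0 | 1 | 0 | 0 | 0 | 0
0 | 1 | 0 | 1 | 1 | 1
0 | 1 | 1 | 0 | 1 | 1
0 | 1 | 1 | 1 | 1 | 1
1 | 0 | 0 | 0 | 0 | 0
1 | 0 | 0 | 1 | 1 | 1
1 | 0 | 1 | 0 | 1 | 1
1 | 0 | 1 | 1 | 1 | 1
1 | 1 | 0 | 0 | 1 | 1
1 | 1 | 0 | 1 | 0 | 0
1 | 1 | 1 | 0 | 0 | 0
1 | 1 | 1 | 1 | 0 | 0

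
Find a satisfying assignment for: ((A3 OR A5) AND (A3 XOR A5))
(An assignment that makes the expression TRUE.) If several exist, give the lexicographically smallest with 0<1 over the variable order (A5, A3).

A5=0, A3=1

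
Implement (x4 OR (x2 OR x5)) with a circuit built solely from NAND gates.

((x4 NAND x4) NAND (((x2 NAND x2) NAND (x5 NAND x5)) NAND ((x2 NAND x2) NAND (x5 NAND x5))))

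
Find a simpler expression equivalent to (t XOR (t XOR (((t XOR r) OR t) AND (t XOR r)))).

By XOR self-cancellation ((E XOR v) XOR v = E) then absorption (E AND (E OR v) = E):
= (t XOR r)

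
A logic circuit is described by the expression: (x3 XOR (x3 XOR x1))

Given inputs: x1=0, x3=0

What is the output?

Substituting: (0 XOR (0 XOR 0))
= 0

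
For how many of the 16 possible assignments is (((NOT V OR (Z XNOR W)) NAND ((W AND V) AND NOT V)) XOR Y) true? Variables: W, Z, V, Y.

Satisfying assignments: (0,0,0,0), (0,0,1,0), (0,1,0,0), (0,1,1,0), (1,0,0,0), (1,0,1,0), (1,1,0,0), (1,1,1,0)
Count: 8 out of 16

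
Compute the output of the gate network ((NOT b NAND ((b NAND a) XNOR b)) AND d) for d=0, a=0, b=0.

Substituting: ((NOT 0 NAND ((0 NAND 0) XNOR 0)) AND 0)
= 0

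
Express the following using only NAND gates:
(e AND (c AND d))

((e NAND ((c NAND d) NAND (c NAND d))) NAND (e NAND ((c NAND d) NAND (c NAND d))))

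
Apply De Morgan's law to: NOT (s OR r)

NOT s AND NOT r
De Morgan's: NOT(OR of terms) = AND of negations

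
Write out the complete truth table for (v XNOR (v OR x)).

v | x | Output
--------------
0 | 0 | 1
0 | 1 | 0
1 | 0 | 1
1 | 1 | 1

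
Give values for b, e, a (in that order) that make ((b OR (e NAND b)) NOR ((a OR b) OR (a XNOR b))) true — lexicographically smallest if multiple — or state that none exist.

UNSATISFIABLE - no assignment makes this expression true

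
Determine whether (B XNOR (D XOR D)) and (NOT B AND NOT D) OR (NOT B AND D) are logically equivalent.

Yes, they are equivalent — the two output columns agree on all 4 assignments:
B | D | Expression 1 | Expression 2
-----------------------------------
0 | 0 | 1 | 1
0 | 1 | 1 | 1
1 | 0 | 0 | 0
1 | 1 | 0 | 0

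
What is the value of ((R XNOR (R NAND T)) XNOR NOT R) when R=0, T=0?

Substituting: ((0 XNOR (0 NAND 0)) XNOR NOT 0)
= 0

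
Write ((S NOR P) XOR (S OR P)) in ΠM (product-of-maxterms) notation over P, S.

ΠM() = TRUE (no maxterms)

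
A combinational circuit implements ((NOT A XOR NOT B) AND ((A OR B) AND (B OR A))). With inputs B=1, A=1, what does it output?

Substituting: ((NOT 1 XOR NOT 1) AND ((1 OR 1) AND (1 OR 1)))
= 0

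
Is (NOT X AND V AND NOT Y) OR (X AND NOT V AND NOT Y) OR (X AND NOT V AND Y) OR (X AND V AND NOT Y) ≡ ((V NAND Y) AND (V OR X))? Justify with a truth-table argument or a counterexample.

Yes, they are equivalent — the two output columns agree on all 8 assignments:
X | V | Y | Expression 1 | Expression 2
---------------------------------------
0 | 0 | 0 | 0 | 0
0 | 0 | 1 | 0 | 0
0 | 1 | 0 | 1 | 1
0 | 1 | 1 | 0 | 0
1 | 0 | 0 | 1 | 1
1 | 0 | 1 | 1 | 1
1 | 1 | 0 | 1 | 1
1 | 1 | 1 | 0 | 0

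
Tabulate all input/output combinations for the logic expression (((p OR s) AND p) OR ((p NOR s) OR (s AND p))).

s | p | Output
--------------
0 | 0 | 1
0 | 1 | 1
1 | 0 | 0
1 | 1 | 1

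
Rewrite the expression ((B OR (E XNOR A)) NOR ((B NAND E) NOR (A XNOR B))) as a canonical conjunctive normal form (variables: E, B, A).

(E OR B OR A) AND (E OR NOT B OR A) AND (E OR NOT B OR NOT A) AND (NOT E OR B OR NOT A) AND (NOT E OR NOT B OR A) AND (NOT E OR NOT B OR NOT A)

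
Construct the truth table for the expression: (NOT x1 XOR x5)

x5 | x1 | Output
----------------
0 | 0 | 1
0 | 1 | 0
1 | 0 | 0
1 | 1 | 1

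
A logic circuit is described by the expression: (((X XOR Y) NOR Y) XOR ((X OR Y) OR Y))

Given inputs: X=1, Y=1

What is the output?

Substituting: (((1 XOR 1) NOR 1) XOR ((1 OR 1) OR 1))
= 1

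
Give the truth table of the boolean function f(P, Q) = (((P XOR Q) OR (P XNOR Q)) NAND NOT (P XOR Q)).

P | Q | Output
--------------
0 | 0 | 0
0 | 1 | 1
1 | 0 | 1
1 | 1 | 0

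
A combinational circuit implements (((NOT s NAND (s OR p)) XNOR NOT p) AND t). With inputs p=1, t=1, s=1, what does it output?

Substituting: (((NOT 1 NAND (1 OR 1)) XNOR NOT 1) AND 1)
= 0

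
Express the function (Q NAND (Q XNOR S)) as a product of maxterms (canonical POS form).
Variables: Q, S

ΠM(3) = (NOT Q OR NOT S)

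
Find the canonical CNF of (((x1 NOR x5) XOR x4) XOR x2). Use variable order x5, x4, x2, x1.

(x5 OR x4 OR x2 OR NOT x1) AND (x5 OR x4 OR NOT x2 OR x1) AND (x5 OR NOT x4 OR x2 OR x1) AND (x5 OR NOT x4 OR NOT x2 OR NOT x1) AND (NOT x5 OR x4 OR x2 OR x1) AND (NOT x5 OR x4 OR x2 OR NOT x1) AND (NOT x5 OR NOT x4 OR NOT x2 OR x1) AND (NOT x5 OR NOT x4 OR NOT x2 OR NOT x1)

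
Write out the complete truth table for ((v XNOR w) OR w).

v | w | Output
--------------
0 | 0 | 1
0 | 1 | 1
1 | 0 | 0
1 | 1 | 1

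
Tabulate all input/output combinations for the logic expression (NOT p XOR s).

p | s | Output
--------------
0 | 0 | 1
0 | 1 | 0
1 | 0 | 0
1 | 1 | 1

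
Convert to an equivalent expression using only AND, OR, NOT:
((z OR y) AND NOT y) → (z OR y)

NOT ((z OR y) AND NOT y) OR (z OR y)
(Implication elimination: A → B = NOT A OR B)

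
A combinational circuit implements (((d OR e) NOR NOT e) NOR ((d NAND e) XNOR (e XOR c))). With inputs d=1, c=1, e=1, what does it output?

Substituting: (((1 OR 1) NOR NOT 1) NOR ((1 NAND 1) XNOR (1 XOR 1)))
= 0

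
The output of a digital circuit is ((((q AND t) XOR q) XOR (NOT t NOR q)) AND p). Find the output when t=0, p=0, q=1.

Substituting: ((((1 AND 0) XOR 1) XOR (NOT 0 NOR 1)) AND 0)
= 0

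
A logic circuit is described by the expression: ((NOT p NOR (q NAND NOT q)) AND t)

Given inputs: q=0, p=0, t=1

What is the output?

Substituting: ((NOT 0 NOR (0 NAND NOT 0)) AND 1)
= 0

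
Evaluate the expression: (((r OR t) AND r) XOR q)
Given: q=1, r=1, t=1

Substituting: (((1 OR 1) AND 1) XOR 1)
= 0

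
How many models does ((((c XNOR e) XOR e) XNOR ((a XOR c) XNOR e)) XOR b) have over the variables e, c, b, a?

Satisfying assignments: (0,0,0,0), (0,0,1,1), (0,1,0,0), (0,1,1,1), (1,0,0,1), (1,0,1,0), (1,1,0,1), (1,1,1,0)
Count: 8 out of 16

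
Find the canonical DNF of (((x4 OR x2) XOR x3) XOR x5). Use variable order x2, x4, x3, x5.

(NOT x2 AND NOT x4 AND NOT x3 AND x5) OR (NOT x2 AND NOT x4 AND x3 AND NOT x5) OR (NOT x2 AND x4 AND NOT x3 AND NOT x5) OR (NOT x2 AND x4 AND x3 AND x5) OR (x2 AND NOT x4 AND NOT x3 AND NOT x5) OR (x2 AND NOT x4 AND x3 AND x5) OR (x2 AND x4 AND NOT x3 AND NOT x5) OR (x2 AND x4 AND x3 AND x5)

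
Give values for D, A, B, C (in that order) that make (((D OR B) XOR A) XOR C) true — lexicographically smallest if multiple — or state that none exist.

D=0, A=0, B=0, C=1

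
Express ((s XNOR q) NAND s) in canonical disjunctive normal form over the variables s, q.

(NOT s AND NOT q) OR (NOT s AND q) OR (s AND NOT q)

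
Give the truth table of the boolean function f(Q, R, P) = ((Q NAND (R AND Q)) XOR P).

Q | R | P | Output
------------------
0 | 0 | 0 | 1
0 | 0 | 1 | 0
0 | 1 | 0 | 1
0 | 1 | 1 | 0
1 | 0 | 0 | 1
1 | 0 | 1 | 0
1 | 1 | 0 | 0
1 | 1 | 1 | 1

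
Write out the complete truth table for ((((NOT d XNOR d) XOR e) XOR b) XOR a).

e | b | a | d | Output
----------------------
0 | 0 | 0 | 0 | 0
0 | 0 | 0 | 1 | 0
0 | 0 | 1 | 0 | 1
0 | 0 | 1 | 1 | 1
0 | 1 | 0 | 0 | 1
0 | 1 | 0 | 1 | 1
0 | 1 | 1 | 0 | 0
0 | 1 | 1 | 1 | 0
1 | 0 | 0 | 0 | 1
1 | 0 | 0 | 1 | 1
1 | 0 | 1 | 0 | 0
1 | 0 | 1 | 1 | 0
1 | 1 | 0 | 0 | 0
1 | 1 | 0 | 1 | 0
1 | 1 | 1 | 0 | 1
1 | 1 | 1 | 1 | 1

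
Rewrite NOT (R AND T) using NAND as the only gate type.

(((R NAND T) NAND (R NAND T)) NAND ((R NAND T) NAND (R NAND T)))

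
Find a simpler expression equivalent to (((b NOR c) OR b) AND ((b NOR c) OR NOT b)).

By distribution ((E OR v) AND (E OR NOT v) = E):
= (b NOR c)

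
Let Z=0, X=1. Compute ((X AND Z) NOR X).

Substituting: ((1 AND 0) NOR 1)
= 0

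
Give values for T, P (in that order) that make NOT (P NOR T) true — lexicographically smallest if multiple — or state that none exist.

T=0, P=1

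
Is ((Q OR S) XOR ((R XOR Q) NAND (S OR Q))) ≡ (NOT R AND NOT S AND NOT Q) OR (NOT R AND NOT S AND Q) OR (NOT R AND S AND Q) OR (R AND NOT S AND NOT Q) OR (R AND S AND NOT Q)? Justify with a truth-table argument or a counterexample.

Yes, they are equivalent — the two output columns agree on all 8 assignments:
R | S | Q | Expression 1 | Expression 2
---------------------------------------
0 | 0 | 0 | 1 | 1
0 | 0 | 1 | 1 | 1
0 | 1 | 0 | 0 | 0
0 | 1 | 1 | 1 | 1
1 | 0 | 0 | 1 | 1
1 | 0 | 1 | 0 | 0
1 | 1 | 0 | 1 | 1
1 | 1 | 1 | 0 | 0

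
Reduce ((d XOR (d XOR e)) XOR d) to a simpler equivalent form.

By XOR self-cancellation ((E XOR v) XOR v = E):
= (d XOR e)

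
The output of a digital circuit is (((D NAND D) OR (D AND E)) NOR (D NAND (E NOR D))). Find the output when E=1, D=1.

Substituting: (((1 NAND 1) OR (1 AND 1)) NOR (1 NAND (1 NOR 1)))
= 0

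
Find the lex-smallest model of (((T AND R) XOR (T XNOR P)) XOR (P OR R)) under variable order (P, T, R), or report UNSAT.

P=0, T=0, R=0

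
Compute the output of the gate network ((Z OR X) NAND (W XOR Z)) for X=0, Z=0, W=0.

Substituting: ((0 OR 0) NAND (0 XOR 0))
= 1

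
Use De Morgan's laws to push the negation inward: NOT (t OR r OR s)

NOT t AND NOT r AND NOT s
De Morgan's: NOT(OR of terms) = AND of negations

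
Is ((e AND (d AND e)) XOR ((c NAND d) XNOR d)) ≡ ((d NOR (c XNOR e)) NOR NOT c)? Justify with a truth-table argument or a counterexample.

No. Counterexample: with e=0, c=0, d=1, Expression 1 = 1 but Expression 2 = 0.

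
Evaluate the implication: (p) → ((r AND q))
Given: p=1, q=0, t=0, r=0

Antecedent (p) = 1; consequent ((r AND q)) = 0.
1 → 0 = 0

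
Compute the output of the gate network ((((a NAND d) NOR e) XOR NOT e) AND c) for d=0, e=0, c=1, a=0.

Substituting: ((((0 NAND 0) NOR 0) XOR NOT 0) AND 1)
= 1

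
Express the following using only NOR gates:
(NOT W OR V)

(((W NOR W) NOR V) NOR ((W NOR W) NOR V))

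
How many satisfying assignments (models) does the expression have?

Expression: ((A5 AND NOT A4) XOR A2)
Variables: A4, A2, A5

Satisfying assignments: (0,0,1), (0,1,0), (1,1,0), (1,1,1)
Count: 4 out of 8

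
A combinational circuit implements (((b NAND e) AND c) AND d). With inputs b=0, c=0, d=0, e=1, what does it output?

Substituting: (((0 NAND 1) AND 0) AND 0)
= 0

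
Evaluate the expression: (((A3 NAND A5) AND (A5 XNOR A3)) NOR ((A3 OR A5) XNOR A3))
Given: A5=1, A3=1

Substituting: (((1 NAND 1) AND (1 XNOR 1)) NOR ((1 OR 1) XNOR 1))
= 0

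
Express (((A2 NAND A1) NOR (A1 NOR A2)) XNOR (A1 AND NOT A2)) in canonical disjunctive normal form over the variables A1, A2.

(NOT A1 AND NOT A2) OR (NOT A1 AND A2)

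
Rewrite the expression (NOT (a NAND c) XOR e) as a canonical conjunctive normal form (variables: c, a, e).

(c OR a OR e) AND (c OR NOT a OR e) AND (NOT c OR a OR e) AND (NOT c OR NOT a OR NOT e)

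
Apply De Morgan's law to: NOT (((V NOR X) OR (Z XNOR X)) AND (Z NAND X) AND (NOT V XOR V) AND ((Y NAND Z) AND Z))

NOT ((V NOR X) OR (Z XNOR X)) OR NOT (Z NAND X) OR NOT (NOT V XOR V) OR NOT ((Y NAND Z) AND Z)
De Morgan's: NOT(AND of terms) = OR of negations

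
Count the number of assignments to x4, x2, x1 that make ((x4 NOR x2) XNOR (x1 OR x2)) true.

Satisfying assignments: (0,0,1), (1,0,0)
Count: 2 out of 8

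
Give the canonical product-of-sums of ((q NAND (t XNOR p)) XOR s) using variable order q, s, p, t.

ΠM(4, 5, 6, 7, 8, 11, 13, 14) = (q OR NOT s OR p OR t) AND (q OR NOT s OR p OR NOT t) AND (q OR NOT s OR NOT p OR t) AND (q OR NOT s OR NOT p OR NOT t) AND (NOT q OR s OR p OR t) AND (NOT q OR s OR NOT p OR NOT t) AND (NOT q OR NOT s OR p OR NOT t) AND (NOT q OR NOT s OR NOT p OR t)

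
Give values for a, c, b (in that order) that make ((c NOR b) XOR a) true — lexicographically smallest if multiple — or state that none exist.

a=0, c=0, b=0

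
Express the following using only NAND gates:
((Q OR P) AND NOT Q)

((((Q NAND Q) NAND (P NAND P)) NAND (Q NAND Q)) NAND (((Q NAND Q) NAND (P NAND P)) NAND (Q NAND Q)))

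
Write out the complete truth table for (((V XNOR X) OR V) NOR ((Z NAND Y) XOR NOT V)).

Y | V | X | Z | Output
----------------------
0 | 0 | 0 | 0 | 0
0 | 0 | 0 | 1 | 0
0 | 0 | 1 | 0 | 1
0 | 0 | 1 | 1 | 1
0 | 1 | 0 | 0 | 0
0 | 1 | 0 | 1 | 0
0 | 1 | 1 | 0 | 0
0 | 1 | 1 | 1 | 0
1 | 0 | 0 | 0 | 0
1 | 0 | 0 | 1 | 0
1 | 0 | 1 | 0 | 1
1 | 0 | 1 | 1 | 0
1 | 1 | 0 | 0 | 0
1 | 1 | 0 | 1 | 0
1 | 1 | 1 | 0 | 0
1 | 1 | 1 | 1 | 0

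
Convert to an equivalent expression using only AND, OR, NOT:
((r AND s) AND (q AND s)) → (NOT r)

NOT ((r AND s) AND (q AND s)) OR (NOT r)
(Implication elimination: A → B = NOT A OR B)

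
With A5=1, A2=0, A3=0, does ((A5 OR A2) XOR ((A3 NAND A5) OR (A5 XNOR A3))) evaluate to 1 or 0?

Substituting: ((1 OR 0) XOR ((0 NAND 1) OR (1 XNOR 0)))
= 0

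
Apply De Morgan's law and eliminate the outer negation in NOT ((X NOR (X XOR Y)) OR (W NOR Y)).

NOT (X NOR (X XOR Y)) AND NOT (W NOR Y)
De Morgan's: NOT(OR of terms) = AND of negations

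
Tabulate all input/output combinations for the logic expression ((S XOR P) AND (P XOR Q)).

Q | S | P | Output
------------------
0 | 0 | 0 | 0
0 | 0 | 1 | 1
0 | 1 | 0 | 0
0 | 1 | 1 | 0
1 | 0 | 0 | 0
1 | 0 | 1 | 0
1 | 1 | 0 | 1
1 | 1 | 1 | 0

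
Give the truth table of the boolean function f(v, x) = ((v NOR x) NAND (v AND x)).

v | x | Output
--------------
0 | 0 | 1
0 | 1 | 1
1 | 0 | 1
1 | 1 | 1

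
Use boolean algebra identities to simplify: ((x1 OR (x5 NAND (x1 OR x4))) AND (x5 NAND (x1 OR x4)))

By absorption (E AND (E OR v) = E):
= (x5 NAND (x1 OR x4))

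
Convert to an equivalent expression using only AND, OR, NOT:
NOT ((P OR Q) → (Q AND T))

(P OR Q) AND NOT (Q AND T)
(Negated implication: NOT(A → B) = A AND NOT B)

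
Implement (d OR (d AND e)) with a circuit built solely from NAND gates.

((d NAND d) NAND (((d NAND e) NAND (d NAND e)) NAND ((d NAND e) NAND (d NAND e))))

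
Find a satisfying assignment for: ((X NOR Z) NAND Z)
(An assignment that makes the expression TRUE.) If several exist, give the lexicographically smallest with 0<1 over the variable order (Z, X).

Z=0, X=0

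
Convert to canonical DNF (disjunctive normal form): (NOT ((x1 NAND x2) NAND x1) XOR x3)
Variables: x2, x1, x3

(NOT x2 AND NOT x1 AND x3) OR (NOT x2 AND x1 AND NOT x3) OR (x2 AND NOT x1 AND x3) OR (x2 AND x1 AND x3)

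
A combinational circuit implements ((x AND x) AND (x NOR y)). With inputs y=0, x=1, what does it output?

Substituting: ((1 AND 1) AND (1 NOR 0))
= 0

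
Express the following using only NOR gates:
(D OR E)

((D NOR E) NOR (D NOR E))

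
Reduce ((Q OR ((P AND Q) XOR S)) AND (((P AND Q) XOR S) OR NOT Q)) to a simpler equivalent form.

By distribution ((E OR v) AND (E OR NOT v) = E):
= ((P AND Q) XOR S)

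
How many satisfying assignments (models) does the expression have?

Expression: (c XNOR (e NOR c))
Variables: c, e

Satisfying assignments: (0,1)
Count: 1 out of 4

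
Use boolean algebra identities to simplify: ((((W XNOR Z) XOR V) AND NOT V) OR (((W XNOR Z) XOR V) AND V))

By distribution ((E AND v) OR (E AND NOT v) = E):
= ((W XNOR Z) XOR V)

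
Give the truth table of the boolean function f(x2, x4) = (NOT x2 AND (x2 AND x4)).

x2 | x4 | Output
----------------
0 | 0 | 0
0 | 1 | 0
1 | 0 | 0
1 | 1 | 0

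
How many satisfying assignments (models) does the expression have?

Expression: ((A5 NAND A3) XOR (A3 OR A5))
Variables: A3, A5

Satisfying assignments: (0,0), (1,1)
Count: 2 out of 4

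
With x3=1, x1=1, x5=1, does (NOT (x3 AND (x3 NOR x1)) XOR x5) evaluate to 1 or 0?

Substituting: (NOT (1 AND (1 NOR 1)) XOR 1)
= 0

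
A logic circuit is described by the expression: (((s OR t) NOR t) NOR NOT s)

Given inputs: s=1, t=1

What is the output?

Substituting: (((1 OR 1) NOR 1) NOR NOT 1)
= 1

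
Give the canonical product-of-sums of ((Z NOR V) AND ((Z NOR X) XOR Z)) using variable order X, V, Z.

ΠM(1, 2, 3, 4, 5, 6, 7) = (X OR V OR NOT Z) AND (X OR NOT V OR Z) AND (X OR NOT V OR NOT Z) AND (NOT X OR V OR Z) AND (NOT X OR V OR NOT Z) AND (NOT X OR NOT V OR Z) AND (NOT X OR NOT V OR NOT Z)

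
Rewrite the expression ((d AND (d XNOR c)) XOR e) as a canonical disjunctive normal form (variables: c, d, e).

(NOT c AND NOT d AND e) OR (NOT c AND d AND e) OR (c AND NOT d AND e) OR (c AND d AND NOT e)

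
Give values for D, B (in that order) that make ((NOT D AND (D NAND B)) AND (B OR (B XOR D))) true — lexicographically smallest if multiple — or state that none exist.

D=0, B=1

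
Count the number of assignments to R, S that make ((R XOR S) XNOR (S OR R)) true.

Satisfying assignments: (0,0), (0,1), (1,0)
Count: 3 out of 4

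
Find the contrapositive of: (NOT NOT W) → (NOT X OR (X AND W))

Contrapositive: NOT (NOT X OR (X AND W)) → NOT W
Note: A statement and its contrapositive are logically equivalent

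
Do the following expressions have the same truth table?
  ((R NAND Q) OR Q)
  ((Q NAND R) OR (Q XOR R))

No. Counterexample: with Q=1, R=1, Expression 1 = 1 but Expression 2 = 0.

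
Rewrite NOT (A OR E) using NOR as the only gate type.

(((A NOR E) NOR (A NOR E)) NOR ((A NOR E) NOR (A NOR E)))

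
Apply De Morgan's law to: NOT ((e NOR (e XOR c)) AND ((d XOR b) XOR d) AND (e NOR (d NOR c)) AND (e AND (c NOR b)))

NOT (e NOR (e XOR c)) OR NOT ((d XOR b) XOR d) OR NOT (e NOR (d NOR c)) OR NOT (e AND (c NOR b))
De Morgan's: NOT(AND of terms) = OR of negations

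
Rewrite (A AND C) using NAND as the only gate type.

((A NAND C) NAND (A NAND C))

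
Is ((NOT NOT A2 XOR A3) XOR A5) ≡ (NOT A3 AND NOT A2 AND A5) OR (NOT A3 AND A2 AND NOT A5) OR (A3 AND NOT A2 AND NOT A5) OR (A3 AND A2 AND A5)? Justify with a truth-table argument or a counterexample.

Yes, they are equivalent — the two output columns agree on all 8 assignments:
A3 | A2 | A5 | Expression 1 | Expression 2
------------------------------------------
0 | 0 | 0 | 0 | 0
0 | 0 | 1 | 1 | 1
0 | 1 | 0 | 1 | 1
0 | 1 | 1 | 0 | 0
1 | 0 | 0 | 1 | 1
1 | 0 | 1 | 0 | 0
1 | 1 | 0 | 0 | 0
1 | 1 | 1 | 1 | 1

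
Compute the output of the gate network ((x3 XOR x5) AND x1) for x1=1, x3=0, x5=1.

Substituting: ((0 XOR 1) AND 1)
= 1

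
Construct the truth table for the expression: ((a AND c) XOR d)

c | d | a | Output
------------------
0 | 0 | 0 | 0
0 | 0 | 1 | 0
0 | 1 | 0 | 1
0 | 1 | 1 | 1
1 | 0 | 0 | 0
1 | 0 | 1 | 1
1 | 1 | 0 | 1
1 | 1 | 1 | 0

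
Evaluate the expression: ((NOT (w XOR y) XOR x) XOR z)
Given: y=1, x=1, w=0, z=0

Substituting: ((NOT (0 XOR 1) XOR 1) XOR 0)
= 1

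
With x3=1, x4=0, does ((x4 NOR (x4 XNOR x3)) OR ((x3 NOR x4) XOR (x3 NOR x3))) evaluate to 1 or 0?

Substituting: ((0 NOR (0 XNOR 1)) OR ((1 NOR 0) XOR (1 NOR 1)))
= 1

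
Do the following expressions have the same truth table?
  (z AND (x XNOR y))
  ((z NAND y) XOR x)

No. Counterexample: with z=0, x=0, y=0, Expression 1 = 0 but Expression 2 = 1.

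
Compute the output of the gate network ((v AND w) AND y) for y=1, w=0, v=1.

Substituting: ((1 AND 0) AND 1)
= 0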